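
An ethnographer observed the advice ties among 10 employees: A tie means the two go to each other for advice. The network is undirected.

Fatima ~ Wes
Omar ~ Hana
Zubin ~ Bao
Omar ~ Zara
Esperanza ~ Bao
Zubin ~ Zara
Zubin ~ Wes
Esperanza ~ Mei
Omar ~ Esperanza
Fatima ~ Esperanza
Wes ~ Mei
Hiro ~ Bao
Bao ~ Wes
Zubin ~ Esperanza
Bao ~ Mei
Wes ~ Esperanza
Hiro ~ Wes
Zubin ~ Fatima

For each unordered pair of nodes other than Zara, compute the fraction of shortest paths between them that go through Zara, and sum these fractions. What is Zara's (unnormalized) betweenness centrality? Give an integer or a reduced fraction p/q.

Pairs whose geodesics pass through Zara — Hana–Zubin: 1/2; Omar–Zubin: 1/2.
All other pairs contribute 0.
Summing the contributions gives betweenness(Zara) = 1.

1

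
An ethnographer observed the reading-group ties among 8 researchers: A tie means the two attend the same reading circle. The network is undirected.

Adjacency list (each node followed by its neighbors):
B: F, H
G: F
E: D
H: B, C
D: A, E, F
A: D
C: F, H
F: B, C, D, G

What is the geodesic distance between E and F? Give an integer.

2

One shortest route is E – D – F, which uses 2 edges, and E and F are not directly tied, so nothing shorter exists. So d(E,F) = 2.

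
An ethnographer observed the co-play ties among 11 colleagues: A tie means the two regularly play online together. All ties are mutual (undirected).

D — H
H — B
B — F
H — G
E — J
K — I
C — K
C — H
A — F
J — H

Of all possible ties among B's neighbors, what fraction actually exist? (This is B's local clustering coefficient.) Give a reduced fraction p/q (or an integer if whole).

B's neighbors: F and H (k = 2).
Possible neighbor pairs: C(2,2) = 1. Edges among them: none → e = 0.
Clustering(B) = 0/1.

0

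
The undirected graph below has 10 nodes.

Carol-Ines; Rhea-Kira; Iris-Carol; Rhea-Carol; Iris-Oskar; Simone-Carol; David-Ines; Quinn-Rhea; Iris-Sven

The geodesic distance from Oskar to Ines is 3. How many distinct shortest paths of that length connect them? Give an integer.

1

The shortest distance is 3, and the only length-3 path is Oskar–Iris–Carol–Ines. So there is exactly 1 shortest path.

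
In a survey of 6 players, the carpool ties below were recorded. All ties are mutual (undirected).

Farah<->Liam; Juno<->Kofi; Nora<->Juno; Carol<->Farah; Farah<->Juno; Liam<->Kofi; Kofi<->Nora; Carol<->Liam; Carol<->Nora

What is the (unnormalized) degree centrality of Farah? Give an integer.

3

Farah is directly tied to Carol, Juno, and Liam. That is 3 neighbors, so the degree of Farah is 3.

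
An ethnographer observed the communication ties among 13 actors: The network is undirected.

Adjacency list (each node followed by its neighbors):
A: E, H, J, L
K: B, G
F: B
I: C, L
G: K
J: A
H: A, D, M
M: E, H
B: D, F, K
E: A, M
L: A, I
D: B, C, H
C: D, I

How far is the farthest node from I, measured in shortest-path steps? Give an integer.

Distances from I: A:2, B:3, C:1, D:2, E:3, F:4, G:5, H:3, J:3, K:4, L:1, M:4.
The largest is 5 (to G), so the eccentricity of I is 5.

5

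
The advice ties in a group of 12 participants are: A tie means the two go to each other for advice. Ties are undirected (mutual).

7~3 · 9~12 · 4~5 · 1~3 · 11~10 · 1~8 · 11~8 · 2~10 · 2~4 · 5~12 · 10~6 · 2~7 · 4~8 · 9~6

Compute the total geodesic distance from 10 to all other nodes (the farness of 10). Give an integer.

Distances from 10: 1:3, 2:1, 3:3, 4:2, 5:3, 6:1, 7:2, 8:2, 9:2, 11:1, 12:3.
Sum = 3 + 1 + 3 + 2 + 3 + 1 + 2 + 2 + 2 + 1 + 3 = 23.

23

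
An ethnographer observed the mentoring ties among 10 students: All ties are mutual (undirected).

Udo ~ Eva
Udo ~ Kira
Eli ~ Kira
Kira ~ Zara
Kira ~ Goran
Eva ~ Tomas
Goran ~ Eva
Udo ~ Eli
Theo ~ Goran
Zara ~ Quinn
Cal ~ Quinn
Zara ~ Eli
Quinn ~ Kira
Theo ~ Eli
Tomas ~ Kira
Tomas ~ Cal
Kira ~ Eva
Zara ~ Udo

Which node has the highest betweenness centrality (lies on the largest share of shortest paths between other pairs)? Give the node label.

Unnormalized betweenness of each node: Cal:1/2, Eli:4, Eva:31/12, Goran:3, Kira:40/3, Quinn:7/2, Theo:1/2, Tomas:7/2, Udo:1, Zara:25/12.
Kira has the largest value, 40/3, making it the main broker — the node through which the most shortest paths run.

Kira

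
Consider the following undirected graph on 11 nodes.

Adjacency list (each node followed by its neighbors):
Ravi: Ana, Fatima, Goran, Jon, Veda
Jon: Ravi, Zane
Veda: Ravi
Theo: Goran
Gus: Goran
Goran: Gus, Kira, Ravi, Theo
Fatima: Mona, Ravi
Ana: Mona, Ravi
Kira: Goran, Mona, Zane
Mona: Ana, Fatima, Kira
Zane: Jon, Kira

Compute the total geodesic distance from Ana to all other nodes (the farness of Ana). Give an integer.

Distances from Ana: Fatima:2, Goran:2, Gus:3, Jon:2, Kira:2, Mona:1, Ravi:1, Theo:3, Veda:2, Zane:3.
Sum = 2 + 2 + 3 + 2 + 2 + 1 + 1 + 3 + 2 + 3 = 21.

21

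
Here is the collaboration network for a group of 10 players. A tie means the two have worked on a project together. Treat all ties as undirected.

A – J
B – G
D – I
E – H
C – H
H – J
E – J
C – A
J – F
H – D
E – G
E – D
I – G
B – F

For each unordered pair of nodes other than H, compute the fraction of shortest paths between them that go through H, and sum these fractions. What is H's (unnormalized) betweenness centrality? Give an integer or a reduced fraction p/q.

Pairs whose geodesics pass through H — C–E: 1; C–D: 1; C–I: 1; C–G: 1; C–B: 2/3; C–F: 1/2; C–J: 1/2; D–F: 1/2; D–J: 1/2; D–A: 2/3; I–J: 1/3; I–A: 2/4.
All other pairs contribute 0.
Summing the contributions gives betweenness(H) = 49/6.

49/6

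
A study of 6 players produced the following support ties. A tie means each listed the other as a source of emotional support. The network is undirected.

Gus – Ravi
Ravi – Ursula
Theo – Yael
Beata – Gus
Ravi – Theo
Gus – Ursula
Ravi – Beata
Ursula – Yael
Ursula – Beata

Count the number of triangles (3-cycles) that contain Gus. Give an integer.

Gus's neighbors: Beata, Ravi, and Ursula.
Neighbor pairs that are themselves tied: Gus–Beata–Ravi; Gus–Beata–Ursula; Gus–Ravi–Ursula. Each forms one triangle with Gus, for 3 in total.

3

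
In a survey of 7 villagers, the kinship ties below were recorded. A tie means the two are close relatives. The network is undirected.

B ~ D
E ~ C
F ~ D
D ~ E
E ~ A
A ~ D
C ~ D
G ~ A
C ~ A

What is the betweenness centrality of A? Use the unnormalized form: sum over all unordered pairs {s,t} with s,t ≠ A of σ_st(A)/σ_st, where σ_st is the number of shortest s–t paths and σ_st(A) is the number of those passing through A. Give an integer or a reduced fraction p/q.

5

Pairs whose geodesics pass through A — B–G: 1; G–D: 1; G–F: 1; G–C: 1; G–E: 1.
All other pairs contribute 0.
Summing the contributions gives betweenness(A) = 5.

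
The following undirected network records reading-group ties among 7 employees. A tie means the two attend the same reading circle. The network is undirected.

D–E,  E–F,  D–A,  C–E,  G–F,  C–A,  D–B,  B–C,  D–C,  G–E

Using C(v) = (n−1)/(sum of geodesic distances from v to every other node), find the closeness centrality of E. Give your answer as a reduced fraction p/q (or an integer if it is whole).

3/4

Distances from E: A:2, B:2, C:1, D:1, F:1, G:1. Sum = 8.
n = 7, so closeness = 6/8 = 3/4.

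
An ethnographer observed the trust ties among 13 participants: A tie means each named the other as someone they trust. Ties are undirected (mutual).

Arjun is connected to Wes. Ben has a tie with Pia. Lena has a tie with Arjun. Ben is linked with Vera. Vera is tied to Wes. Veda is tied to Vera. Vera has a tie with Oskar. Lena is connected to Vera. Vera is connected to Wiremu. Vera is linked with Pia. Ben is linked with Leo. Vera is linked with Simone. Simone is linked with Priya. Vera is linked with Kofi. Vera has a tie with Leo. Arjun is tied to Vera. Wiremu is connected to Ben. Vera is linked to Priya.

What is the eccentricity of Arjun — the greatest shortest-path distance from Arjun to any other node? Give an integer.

Distances from Arjun: Ben:2, Kofi:2, Lena:1, Leo:2, Oskar:2, Pia:2, Priya:2, Simone:2, Veda:2, Vera:1, Wes:1, Wiremu:2.
The largest is 2 (to Veda, Priya, Oskar, Ben, Pia, Simone, Kofi, Wiremu, and Leo), so the eccentricity of Arjun is 2.

2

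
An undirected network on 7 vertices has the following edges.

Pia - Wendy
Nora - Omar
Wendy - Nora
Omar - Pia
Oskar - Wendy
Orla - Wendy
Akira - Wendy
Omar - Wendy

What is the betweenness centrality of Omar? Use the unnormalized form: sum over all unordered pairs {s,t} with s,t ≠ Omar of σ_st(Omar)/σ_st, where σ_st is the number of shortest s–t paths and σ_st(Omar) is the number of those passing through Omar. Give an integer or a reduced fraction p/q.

1/2

Pairs whose geodesics pass through Omar — Nora–Pia: 1/2.
All other pairs contribute 0.
Summing the contributions gives betweenness(Omar) = 1/2.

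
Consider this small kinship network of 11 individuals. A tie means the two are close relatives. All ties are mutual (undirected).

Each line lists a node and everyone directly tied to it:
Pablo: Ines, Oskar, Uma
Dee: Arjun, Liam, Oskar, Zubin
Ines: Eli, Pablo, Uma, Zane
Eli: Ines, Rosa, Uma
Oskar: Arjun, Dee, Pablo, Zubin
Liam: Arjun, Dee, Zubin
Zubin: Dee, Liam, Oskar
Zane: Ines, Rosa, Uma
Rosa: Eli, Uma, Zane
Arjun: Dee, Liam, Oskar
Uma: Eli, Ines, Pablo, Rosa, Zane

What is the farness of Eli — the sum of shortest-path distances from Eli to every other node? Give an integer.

Distances from Eli: Arjun:4, Dee:4, Ines:1, Liam:5, Oskar:3, Pablo:2, Rosa:1, Uma:1, Zane:2, Zubin:4.
Sum = 4 + 4 + 1 + 5 + 3 + 2 + 1 + 1 + 2 + 4 = 27.

27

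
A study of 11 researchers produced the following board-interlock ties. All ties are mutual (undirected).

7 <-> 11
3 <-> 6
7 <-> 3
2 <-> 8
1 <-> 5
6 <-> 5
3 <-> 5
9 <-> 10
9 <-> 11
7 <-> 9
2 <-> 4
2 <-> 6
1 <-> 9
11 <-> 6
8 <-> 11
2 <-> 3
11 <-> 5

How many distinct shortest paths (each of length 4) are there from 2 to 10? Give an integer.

3

The shortest distance is 4. The length-4 paths are: 2–6–11–9–10; 2–8–11–9–10; 2–3–7–9–10.
That gives 3 distinct shortest paths.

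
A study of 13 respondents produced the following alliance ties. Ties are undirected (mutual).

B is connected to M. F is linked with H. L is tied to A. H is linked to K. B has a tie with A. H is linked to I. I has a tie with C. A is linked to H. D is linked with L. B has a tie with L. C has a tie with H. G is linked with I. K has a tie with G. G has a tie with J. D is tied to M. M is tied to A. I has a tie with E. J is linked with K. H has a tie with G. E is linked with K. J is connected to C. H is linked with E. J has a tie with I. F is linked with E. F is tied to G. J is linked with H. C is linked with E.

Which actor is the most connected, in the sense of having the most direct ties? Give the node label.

Degrees — A:4, B:3, C:4, D:2, E:5, F:3, G:5, H:8, I:5, J:5, K:4, L:3, M:3.
The maximum is 8, attained only by H.

H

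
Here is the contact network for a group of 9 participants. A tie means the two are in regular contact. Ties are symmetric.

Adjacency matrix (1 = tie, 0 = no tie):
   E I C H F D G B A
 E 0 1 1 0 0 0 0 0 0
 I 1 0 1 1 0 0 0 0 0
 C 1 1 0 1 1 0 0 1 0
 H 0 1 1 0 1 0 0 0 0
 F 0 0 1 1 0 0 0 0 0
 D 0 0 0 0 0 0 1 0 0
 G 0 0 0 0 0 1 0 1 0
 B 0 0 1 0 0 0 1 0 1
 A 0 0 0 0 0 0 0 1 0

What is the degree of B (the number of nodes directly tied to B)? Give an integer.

3

B is directly tied to A, C, and G. That is 3 neighbors, so the degree of B is 3.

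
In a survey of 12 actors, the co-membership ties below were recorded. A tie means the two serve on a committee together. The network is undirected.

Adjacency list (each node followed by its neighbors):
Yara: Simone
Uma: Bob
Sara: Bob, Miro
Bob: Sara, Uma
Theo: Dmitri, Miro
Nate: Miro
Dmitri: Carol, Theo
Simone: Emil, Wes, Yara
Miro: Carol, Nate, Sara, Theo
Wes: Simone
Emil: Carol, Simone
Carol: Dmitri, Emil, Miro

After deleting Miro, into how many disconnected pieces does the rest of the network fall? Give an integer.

3

Without Miro, the remaining ties split the others into: {Carol, Dmitri, Emil, Simone, Theo, Wes, Yara}; {Bob, Sara, Uma}; {Nate}.
That's 3 separate components.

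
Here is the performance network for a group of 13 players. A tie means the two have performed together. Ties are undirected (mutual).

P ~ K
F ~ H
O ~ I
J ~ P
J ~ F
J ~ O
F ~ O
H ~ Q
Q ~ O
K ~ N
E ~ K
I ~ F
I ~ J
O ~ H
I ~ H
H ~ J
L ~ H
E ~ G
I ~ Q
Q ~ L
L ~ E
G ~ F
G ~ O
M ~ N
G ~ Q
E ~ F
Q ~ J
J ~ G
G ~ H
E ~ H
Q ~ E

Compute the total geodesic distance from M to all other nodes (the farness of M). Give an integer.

Distances from M: E:3, F:4, G:4, H:4, I:5, J:4, K:2, L:4, N:1, O:5, P:3, Q:4.
Sum = 3 + 4 + 4 + 4 + 5 + 4 + 2 + 4 + 1 + 5 + 3 + 4 = 43.

43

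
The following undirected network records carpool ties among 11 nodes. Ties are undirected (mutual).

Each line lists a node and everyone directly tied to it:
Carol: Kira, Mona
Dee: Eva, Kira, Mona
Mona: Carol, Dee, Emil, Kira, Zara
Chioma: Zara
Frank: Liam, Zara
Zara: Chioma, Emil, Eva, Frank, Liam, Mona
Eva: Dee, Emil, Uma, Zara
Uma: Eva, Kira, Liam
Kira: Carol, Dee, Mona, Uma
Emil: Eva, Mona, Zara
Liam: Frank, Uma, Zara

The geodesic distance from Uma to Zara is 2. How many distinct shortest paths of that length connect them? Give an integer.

2

The shortest distance is 2. The length-2 paths are: Uma–Liam–Zara; Uma–Eva–Zara.
That gives 2 distinct shortest paths.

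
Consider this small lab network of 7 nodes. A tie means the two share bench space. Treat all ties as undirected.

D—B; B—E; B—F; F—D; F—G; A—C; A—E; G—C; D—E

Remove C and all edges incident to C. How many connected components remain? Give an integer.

C's neighbors (A and G) remain reachable from one another through other ties, so the rest of the network stays in one piece.

1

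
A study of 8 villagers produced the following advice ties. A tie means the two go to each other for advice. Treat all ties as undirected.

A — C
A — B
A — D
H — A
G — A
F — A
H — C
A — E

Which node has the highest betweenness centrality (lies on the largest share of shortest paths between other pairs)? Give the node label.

A

Unnormalized betweenness of each node: A:20, B:0, C:0, D:0, E:0, F:0, G:0, H:0.
A has the largest value, 20, making it the main broker — the node through which the most shortest paths run.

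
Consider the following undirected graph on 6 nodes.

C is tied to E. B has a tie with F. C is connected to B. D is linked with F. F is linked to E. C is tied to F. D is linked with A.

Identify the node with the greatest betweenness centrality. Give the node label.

F

Unnormalized betweenness of each node: A:0, B:0, C:1/2, D:4, E:0, F:13/2.
F has the largest value, 13/2, making it the main broker — the node through which the most shortest paths run.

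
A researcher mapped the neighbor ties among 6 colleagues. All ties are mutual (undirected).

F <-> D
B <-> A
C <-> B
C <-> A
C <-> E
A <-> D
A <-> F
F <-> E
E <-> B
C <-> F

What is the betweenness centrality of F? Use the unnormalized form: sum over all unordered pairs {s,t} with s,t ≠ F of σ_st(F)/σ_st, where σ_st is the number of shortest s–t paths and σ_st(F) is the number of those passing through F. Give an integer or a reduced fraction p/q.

11/6

Pairs whose geodesics pass through F — D–E: 1; D–C: 1/2; A–E: 1/3.
All other pairs contribute 0.
Summing the contributions gives betweenness(F) = 11/6.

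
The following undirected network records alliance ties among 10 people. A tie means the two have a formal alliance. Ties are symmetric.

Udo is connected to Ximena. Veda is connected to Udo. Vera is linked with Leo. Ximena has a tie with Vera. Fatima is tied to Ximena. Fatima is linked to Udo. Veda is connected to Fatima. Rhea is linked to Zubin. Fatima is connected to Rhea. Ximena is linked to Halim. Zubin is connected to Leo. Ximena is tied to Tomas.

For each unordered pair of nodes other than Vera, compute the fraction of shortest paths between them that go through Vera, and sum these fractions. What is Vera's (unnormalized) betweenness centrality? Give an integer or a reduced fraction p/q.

20/3

Pairs whose geodesics pass through Vera — Halim–Leo: 1; Halim–Zubin: 1/2; Ximena–Leo: 1; Ximena–Zubin: 1/2; Fatima–Leo: 1/2; Leo–Tomas: 1; Leo–Veda: 2/3; Leo–Udo: 1; Tomas–Zubin: 1/2.
All other pairs contribute 0.
Summing the contributions gives betweenness(Vera) = 20/3.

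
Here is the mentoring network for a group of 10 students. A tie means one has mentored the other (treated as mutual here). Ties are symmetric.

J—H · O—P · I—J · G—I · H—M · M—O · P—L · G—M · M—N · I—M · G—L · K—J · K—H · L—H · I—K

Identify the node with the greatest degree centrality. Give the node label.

M

Degrees — G:3, H:4, I:4, J:3, K:3, L:3, M:5, N:1, O:2, P:2.
The maximum is 5, attained only by M.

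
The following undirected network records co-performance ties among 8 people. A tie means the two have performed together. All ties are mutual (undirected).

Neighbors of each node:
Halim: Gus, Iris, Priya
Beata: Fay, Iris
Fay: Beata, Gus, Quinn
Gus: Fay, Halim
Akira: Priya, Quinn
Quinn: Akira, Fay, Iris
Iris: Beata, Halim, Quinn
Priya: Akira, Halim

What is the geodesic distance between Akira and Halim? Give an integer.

One shortest route is Akira – Priya – Halim, which uses 2 edges, and Akira and Halim are not directly tied, so nothing shorter exists. So d(Akira,Halim) = 2.

2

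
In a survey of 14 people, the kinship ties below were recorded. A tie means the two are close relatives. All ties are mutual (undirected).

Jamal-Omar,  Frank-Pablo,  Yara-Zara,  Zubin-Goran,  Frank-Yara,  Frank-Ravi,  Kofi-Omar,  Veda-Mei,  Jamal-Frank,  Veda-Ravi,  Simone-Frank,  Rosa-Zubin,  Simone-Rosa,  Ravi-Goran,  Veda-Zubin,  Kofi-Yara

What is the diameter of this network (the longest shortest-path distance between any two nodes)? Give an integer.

Eccentricity of each node (its greatest distance to any other): Frank:3, Goran:4, Jamal:4, Kofi:5, Mei:5, Omar:5, Pablo:4, Ravi:3, Rosa:4, Simone:4, Veda:4, Yara:4, Zara:5, Zubin:5.
The maximum eccentricity is 5, realized for instance by the pair Kofi–Mei via Kofi – Yara – Frank – Ravi – Veda – Mei. So the diameter is 5.

5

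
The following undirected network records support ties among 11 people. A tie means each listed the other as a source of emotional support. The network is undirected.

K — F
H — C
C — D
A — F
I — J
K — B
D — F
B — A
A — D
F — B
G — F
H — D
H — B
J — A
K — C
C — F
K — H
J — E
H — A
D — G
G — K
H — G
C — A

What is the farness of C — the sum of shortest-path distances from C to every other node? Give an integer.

Distances from C: A:1, B:2, D:1, E:3, F:1, G:2, H:1, I:3, J:2, K:1.
Sum = 1 + 2 + 1 + 3 + 1 + 2 + 1 + 3 + 2 + 1 = 17.

17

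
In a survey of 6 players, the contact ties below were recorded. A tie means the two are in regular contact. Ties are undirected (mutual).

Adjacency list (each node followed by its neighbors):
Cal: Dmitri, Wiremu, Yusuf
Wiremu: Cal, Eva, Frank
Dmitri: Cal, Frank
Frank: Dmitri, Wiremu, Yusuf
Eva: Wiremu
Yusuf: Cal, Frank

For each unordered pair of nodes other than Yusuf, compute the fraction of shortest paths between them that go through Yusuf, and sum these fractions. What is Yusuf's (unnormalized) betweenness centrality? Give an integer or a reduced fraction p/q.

Pairs whose geodesics pass through Yusuf — Frank–Cal: 1/3.
All other pairs contribute 0.
Summing the contributions gives betweenness(Yusuf) = 1/3.

1/3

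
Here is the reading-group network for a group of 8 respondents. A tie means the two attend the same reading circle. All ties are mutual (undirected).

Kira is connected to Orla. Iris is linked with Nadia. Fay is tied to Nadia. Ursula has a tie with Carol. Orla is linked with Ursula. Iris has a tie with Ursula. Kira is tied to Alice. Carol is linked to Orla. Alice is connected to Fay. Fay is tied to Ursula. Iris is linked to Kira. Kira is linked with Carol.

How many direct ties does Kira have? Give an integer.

4

Kira is directly tied to Alice, Carol, Iris, and Orla. That is 4 neighbors, so the degree of Kira is 4.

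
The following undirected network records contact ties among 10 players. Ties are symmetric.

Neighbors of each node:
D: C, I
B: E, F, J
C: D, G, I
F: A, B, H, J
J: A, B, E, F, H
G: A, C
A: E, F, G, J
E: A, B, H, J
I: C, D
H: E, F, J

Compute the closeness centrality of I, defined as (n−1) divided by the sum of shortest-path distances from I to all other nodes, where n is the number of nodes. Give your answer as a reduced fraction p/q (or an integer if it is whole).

Distances from I: A:3, B:5, C:1, D:1, E:4, F:4, G:2, H:5, J:4. Sum = 29.
n = 10, so closeness = 9/29.

9/29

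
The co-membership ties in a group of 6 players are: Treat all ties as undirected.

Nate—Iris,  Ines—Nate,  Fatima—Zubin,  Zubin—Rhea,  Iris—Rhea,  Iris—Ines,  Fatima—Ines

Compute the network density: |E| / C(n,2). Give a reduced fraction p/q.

7/15

There are 7 edges and 6 nodes, so the maximum possible is C(6,2) = 15.
Density = 7/15.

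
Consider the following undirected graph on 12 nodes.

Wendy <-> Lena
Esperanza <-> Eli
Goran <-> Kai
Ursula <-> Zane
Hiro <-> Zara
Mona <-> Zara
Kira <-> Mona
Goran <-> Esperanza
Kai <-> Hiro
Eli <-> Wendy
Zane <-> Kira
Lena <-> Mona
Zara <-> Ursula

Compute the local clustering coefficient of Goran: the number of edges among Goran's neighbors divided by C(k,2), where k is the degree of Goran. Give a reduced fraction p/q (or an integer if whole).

Goran's neighbors: Esperanza and Kai (k = 2).
Possible neighbor pairs: C(2,2) = 1. Edges among them: none → e = 0.
Clustering(Goran) = 0/1.

0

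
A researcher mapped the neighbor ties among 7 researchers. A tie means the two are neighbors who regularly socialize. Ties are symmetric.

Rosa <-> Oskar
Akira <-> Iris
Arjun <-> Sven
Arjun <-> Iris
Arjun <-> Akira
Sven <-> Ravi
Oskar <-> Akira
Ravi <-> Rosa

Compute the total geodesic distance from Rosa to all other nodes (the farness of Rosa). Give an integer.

Distances from Rosa: Akira:2, Arjun:3, Iris:3, Oskar:1, Ravi:1, Sven:2.
Sum = 2 + 3 + 3 + 1 + 1 + 2 = 12.

12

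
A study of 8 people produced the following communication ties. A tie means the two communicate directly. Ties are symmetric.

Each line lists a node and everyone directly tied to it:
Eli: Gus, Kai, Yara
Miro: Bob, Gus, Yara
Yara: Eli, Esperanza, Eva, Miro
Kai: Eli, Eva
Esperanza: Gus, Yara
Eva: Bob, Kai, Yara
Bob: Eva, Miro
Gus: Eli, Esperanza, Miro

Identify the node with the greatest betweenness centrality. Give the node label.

Yara

Unnormalized betweenness of each node: Bob:19/20, Eli:17/5, Esperanza:8/15, Eva:11/3, Gus:8/3, Kai:19/20, Miro:17/5, Yara:193/30.
Yara has the largest value, 193/30, making it the main broker — the node through which the most shortest paths run.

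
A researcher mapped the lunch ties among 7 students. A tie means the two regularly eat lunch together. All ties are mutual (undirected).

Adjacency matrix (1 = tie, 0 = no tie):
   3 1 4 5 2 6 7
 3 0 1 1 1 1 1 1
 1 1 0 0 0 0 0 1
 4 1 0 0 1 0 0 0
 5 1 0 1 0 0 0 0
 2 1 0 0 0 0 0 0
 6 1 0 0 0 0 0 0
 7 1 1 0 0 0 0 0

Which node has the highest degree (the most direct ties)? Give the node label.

3

Degrees — 1:2, 2:1, 3:6, 4:2, 5:2, 6:1, 7:2.
The maximum is 6, attained only by 3.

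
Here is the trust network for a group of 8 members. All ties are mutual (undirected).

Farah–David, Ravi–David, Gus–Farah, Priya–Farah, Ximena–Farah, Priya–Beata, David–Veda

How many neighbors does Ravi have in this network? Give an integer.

1

Ravi is directly tied to David. That is 1 neighbor, so the degree of Ravi is 1.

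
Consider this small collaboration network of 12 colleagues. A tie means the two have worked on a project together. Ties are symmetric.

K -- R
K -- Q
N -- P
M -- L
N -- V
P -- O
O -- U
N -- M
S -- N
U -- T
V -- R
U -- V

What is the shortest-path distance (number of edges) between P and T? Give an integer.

3

One shortest route is P – O – U – T, which uses 3 edges, and at distance 2 from P we only reach {M, S, U, V}, which does not include T. So d(P,T) = 3.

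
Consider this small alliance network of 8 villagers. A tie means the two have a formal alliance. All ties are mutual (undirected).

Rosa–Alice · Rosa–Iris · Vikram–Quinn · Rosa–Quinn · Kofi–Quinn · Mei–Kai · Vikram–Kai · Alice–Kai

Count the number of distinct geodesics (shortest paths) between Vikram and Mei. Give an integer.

1

The shortest distance is 2, and the only length-2 path is Vikram–Kai–Mei. So there is exactly 1 shortest path.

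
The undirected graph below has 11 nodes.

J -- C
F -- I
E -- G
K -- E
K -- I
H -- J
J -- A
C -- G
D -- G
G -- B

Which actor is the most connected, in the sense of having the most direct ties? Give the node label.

G

Degrees — A:1, B:1, C:2, D:1, E:2, F:1, G:4, H:1, I:2, J:3, K:2.
The maximum is 4, attained only by G.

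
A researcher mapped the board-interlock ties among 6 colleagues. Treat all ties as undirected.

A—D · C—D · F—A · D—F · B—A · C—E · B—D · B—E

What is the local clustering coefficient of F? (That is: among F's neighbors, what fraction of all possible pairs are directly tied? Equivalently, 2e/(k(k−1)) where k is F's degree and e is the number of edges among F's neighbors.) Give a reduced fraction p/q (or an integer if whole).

F's neighbors: A and D (k = 2).
Possible neighbor pairs: C(2,2) = 1. Edges among them: A–D → e = 1.
Clustering(F) = 1/1.

1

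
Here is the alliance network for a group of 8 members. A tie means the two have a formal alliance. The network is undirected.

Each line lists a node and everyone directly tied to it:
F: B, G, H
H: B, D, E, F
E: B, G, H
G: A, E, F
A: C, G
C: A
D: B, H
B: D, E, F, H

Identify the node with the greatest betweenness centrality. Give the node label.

Unnormalized betweenness of each node: A:6, B:17/6, C:0, D:0, E:9/2, F:9/2, G:31/3, H:17/6.
G has the largest value, 31/3, making it the main broker — the node through which the most shortest paths run.

G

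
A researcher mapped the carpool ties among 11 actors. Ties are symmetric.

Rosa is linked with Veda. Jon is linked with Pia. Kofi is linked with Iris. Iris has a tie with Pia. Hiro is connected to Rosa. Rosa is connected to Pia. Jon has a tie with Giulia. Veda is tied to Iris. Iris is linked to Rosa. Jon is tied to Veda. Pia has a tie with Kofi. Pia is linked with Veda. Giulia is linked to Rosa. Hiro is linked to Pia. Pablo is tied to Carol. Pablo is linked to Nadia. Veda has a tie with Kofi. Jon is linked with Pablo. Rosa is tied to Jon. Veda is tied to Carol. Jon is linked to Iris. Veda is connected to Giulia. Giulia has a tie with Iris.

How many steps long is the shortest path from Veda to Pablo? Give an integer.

2

One shortest route is Veda – Carol – Pablo, which uses 2 edges, and Veda and Pablo are not directly tied, so nothing shorter exists. So d(Veda,Pablo) = 2.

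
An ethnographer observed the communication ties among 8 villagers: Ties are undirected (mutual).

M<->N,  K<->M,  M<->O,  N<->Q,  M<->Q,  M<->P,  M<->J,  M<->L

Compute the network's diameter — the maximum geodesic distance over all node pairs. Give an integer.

2

Eccentricity of each node (its greatest distance to any other): J:2, K:2, L:2, M:1, N:2, O:2, P:2, Q:2.
The maximum eccentricity is 2, realized for instance by the pair P–K via P – M – K. So the diameter is 2.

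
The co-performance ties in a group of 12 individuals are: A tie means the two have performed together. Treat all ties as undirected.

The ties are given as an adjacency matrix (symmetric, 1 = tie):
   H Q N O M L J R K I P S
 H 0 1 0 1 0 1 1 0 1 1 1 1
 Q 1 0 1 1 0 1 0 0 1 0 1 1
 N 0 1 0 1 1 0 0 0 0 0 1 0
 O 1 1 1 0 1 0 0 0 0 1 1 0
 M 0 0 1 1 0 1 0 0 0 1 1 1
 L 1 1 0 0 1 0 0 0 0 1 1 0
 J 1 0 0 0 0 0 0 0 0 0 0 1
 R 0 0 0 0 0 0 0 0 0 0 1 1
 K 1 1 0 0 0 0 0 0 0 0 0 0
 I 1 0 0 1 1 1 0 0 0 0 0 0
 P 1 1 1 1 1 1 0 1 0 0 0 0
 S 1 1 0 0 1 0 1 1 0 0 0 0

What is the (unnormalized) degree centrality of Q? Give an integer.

7

Q is directly tied to H, K, L, N, O, P, and S. That is 7 neighbors, so the degree of Q is 7.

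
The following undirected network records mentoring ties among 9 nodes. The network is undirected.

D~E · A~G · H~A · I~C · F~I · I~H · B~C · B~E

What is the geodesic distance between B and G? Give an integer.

5

One shortest route is B – C – I – H – A – G, which uses 5 edges, and at distance 4 from B we only reach {A}, which does not include G. So d(B,G) = 5.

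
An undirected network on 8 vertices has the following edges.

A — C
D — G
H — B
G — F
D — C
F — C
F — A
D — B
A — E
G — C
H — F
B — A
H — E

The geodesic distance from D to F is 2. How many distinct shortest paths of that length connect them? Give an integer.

2

The shortest distance is 2. The length-2 paths are: D–G–F; D–C–F.
That gives 2 distinct shortest paths.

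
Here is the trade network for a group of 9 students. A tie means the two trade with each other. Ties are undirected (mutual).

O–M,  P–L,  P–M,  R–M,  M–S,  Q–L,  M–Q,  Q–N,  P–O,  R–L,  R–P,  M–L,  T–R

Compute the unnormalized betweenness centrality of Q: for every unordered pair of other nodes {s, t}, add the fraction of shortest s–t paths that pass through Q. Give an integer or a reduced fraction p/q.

7

Pairs whose geodesics pass through Q — S–N: 1; M–N: 1; O–N: 1; N–P: 2/2; N–L: 1; N–T: 2/2; N–R: 2/2.
All other pairs contribute 0.
Summing the contributions gives betweenness(Q) = 7.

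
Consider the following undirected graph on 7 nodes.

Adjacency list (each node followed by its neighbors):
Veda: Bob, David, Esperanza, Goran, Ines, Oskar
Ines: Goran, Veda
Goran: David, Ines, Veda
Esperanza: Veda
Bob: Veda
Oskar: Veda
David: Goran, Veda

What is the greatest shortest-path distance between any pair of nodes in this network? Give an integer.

2

Eccentricity of each node (its greatest distance to any other): Bob:2, David:2, Esperanza:2, Goran:2, Ines:2, Oskar:2, Veda:1.
The maximum eccentricity is 2, realized for instance by the pair Goran–Esperanza via Goran – Veda – Esperanza. So the diameter is 2.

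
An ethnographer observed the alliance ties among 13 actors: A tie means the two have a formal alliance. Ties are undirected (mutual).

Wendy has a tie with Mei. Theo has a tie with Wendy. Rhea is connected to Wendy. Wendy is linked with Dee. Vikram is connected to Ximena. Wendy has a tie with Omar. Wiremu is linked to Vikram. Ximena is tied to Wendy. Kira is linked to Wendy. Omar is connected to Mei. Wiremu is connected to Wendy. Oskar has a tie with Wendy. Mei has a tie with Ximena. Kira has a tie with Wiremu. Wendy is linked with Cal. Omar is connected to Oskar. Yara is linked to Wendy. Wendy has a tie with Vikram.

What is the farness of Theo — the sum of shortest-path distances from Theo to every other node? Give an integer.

23

Distances from Theo: Cal:2, Dee:2, Kira:2, Mei:2, Omar:2, Oskar:2, Rhea:2, Vikram:2, Wendy:1, Wiremu:2, Ximena:2, Yara:2.
Sum = 2 + 2 + 2 + 2 + 2 + 2 + 2 + 2 + 1 + 2 + 2 + 2 = 23.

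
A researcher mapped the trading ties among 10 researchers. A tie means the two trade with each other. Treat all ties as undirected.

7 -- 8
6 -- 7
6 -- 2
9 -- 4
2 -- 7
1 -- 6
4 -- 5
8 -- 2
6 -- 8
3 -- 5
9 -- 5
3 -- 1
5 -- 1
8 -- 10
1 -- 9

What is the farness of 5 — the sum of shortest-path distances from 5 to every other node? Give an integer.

19

Distances from 5: 1:1, 2:3, 3:1, 4:1, 6:2, 7:3, 8:3, 9:1, 10:4.
Sum = 1 + 3 + 1 + 1 + 2 + 3 + 3 + 1 + 4 = 19.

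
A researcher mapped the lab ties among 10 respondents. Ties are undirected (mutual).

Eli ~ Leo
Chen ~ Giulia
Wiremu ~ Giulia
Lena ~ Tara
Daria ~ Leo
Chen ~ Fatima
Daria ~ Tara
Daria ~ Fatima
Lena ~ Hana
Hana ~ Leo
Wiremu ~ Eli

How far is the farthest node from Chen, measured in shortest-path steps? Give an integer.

4

Distances from Chen: Daria:2, Eli:3, Fatima:1, Giulia:1, Hana:4, Lena:4, Leo:3, Tara:3, Wiremu:2.
The largest is 4 (to Hana and Lena), so the eccentricity of Chen is 4.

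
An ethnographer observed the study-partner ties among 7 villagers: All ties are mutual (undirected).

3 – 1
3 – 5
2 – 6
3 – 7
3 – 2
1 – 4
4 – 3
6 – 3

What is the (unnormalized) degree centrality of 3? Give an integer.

3 is directly tied to 1, 2, 4, 5, 6, and 7. That is 6 neighbors, so the degree of 3 is 6.

6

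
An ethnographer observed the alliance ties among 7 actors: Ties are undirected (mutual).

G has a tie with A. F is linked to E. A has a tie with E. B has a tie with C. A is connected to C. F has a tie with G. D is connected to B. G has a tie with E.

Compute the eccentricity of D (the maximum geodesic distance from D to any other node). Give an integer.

5

Distances from D: A:3, B:1, C:2, E:4, F:5, G:4.
The largest is 5 (to F), so the eccentricity of D is 5.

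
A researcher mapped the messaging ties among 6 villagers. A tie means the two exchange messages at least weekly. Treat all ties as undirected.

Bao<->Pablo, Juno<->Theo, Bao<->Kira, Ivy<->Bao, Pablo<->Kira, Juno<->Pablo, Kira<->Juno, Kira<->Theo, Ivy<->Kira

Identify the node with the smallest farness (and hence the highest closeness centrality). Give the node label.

Farness (sum of distances to all others) for each node — Bao:7, Ivy:8, Juno:7, Kira:5, Pablo:7, Theo:8.
The smallest farness is 5, for Kira, so Kira has the highest closeness.

Kira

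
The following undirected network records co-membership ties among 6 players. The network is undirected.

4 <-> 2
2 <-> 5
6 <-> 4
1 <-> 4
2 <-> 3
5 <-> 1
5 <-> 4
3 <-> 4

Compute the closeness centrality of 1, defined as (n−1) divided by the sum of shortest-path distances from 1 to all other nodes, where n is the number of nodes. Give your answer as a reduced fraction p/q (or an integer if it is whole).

5/8

Distances from 1: 2:2, 3:2, 4:1, 5:1, 6:2. Sum = 8.
n = 6, so closeness = 5/8.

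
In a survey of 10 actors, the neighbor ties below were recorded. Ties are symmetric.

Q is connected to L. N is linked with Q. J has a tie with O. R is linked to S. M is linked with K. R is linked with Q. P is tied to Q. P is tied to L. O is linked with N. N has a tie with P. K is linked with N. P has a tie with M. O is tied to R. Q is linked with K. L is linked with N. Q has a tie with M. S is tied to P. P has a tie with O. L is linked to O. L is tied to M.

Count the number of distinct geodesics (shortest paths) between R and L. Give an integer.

The shortest distance is 2. The length-2 paths are: R–Q–L; R–O–L.
That gives 2 distinct shortest paths.

2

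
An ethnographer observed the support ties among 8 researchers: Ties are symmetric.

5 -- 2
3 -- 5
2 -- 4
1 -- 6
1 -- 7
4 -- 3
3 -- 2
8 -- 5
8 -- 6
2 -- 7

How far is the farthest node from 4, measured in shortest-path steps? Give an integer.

Distances from 4: 1:3, 2:1, 3:1, 5:2, 6:4, 7:2, 8:3.
The largest is 4 (to 6), so the eccentricity of 4 is 4.

4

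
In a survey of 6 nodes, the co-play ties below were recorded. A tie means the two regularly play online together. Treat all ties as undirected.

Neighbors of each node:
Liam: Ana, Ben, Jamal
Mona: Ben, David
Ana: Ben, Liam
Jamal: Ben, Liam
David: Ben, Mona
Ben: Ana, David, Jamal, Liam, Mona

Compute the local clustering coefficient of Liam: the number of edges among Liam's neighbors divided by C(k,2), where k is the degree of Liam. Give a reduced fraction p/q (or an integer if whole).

Liam's neighbors: Ana, Ben, and Jamal (k = 3).
Possible neighbor pairs: C(3,2) = 3. Edges among them: Ana–Ben, Ben–Jamal → e = 2.
Clustering(Liam) = 2/3.

2/3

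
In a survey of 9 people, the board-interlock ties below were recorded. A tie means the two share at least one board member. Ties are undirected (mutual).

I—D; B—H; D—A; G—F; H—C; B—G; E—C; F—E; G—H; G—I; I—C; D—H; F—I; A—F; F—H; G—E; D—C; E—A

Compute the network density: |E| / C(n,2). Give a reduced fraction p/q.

1/2

There are 18 edges and 9 nodes, so the maximum possible is C(9,2) = 36.
Density = 18/36 = 1/2.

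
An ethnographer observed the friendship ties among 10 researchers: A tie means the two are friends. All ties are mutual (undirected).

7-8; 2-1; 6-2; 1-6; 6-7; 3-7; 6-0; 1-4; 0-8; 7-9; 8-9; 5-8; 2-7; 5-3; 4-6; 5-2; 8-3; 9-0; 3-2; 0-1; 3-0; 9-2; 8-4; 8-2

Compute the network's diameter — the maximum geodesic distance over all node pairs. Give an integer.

Eccentricity of each node (its greatest distance to any other): 0:2, 1:2, 2:2, 3:2, 4:2, 5:2, 6:2, 7:2, 8:2, 9:2.
The maximum eccentricity is 2, realized for instance by the pair 2–0 via 2 – 9 – 0. So the diameter is 2.

2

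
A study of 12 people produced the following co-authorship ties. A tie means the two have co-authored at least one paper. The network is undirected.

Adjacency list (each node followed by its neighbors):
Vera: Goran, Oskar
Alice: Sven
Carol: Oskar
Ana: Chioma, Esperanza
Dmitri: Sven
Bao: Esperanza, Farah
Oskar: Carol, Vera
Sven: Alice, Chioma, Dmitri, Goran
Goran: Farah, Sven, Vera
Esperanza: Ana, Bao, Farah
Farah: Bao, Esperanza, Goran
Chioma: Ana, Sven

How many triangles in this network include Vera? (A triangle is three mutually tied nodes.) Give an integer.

Vera's neighbors are Goran and Oskar, but none of them are tied to each other, so no triangle contains Vera.

0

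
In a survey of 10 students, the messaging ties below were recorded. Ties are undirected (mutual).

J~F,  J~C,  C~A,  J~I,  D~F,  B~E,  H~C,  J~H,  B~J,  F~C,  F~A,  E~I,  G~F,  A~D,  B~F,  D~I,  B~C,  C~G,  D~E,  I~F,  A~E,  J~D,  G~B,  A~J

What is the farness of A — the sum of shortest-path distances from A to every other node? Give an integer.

Distances from A: B:2, C:1, D:1, E:1, F:1, G:2, H:2, I:2, J:1.
Sum = 2 + 1 + 1 + 1 + 1 + 2 + 2 + 2 + 1 = 13.

13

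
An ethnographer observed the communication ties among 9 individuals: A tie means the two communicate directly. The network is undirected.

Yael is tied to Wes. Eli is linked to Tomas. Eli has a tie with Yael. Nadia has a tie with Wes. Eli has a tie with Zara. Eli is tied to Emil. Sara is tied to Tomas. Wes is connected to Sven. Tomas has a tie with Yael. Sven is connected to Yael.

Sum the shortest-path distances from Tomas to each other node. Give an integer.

Distances from Tomas: Eli:1, Emil:2, Nadia:3, Sara:1, Sven:2, Wes:2, Yael:1, Zara:2.
Sum = 1 + 2 + 3 + 1 + 2 + 2 + 1 + 2 = 14.

14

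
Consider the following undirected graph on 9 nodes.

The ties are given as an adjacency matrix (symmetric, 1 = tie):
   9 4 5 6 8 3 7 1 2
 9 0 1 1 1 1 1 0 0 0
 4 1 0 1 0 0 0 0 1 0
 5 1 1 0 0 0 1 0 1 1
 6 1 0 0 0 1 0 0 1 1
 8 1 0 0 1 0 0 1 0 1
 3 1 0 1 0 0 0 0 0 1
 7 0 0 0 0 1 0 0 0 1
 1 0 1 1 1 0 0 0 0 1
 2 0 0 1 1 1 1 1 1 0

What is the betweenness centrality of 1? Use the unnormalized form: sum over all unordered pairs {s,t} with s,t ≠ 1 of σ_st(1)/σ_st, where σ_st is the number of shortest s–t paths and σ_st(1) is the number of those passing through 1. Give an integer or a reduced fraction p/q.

Pairs whose geodesics pass through 1 — 4–6: 1/2; 4–7: 1/3; 4–2: 1/2; 5–6: 1/3.
All other pairs contribute 0.
Summing the contributions gives betweenness(1) = 5/3.

5/3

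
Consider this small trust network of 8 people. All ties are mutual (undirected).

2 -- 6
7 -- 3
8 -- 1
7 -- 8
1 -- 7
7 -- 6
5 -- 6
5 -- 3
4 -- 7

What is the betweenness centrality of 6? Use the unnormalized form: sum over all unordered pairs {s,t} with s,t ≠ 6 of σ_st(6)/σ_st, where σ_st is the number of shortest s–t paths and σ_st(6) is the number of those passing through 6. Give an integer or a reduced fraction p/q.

Pairs whose geodesics pass through 6 — 4–2: 1; 4–5: 1/2; 3–2: 2/2; 7–2: 1; 7–5: 1/2; 2–1: 1; 2–8: 1; 2–5: 1; 1–5: 1/2; 8–5: 1/2.
All other pairs contribute 0.
Summing the contributions gives betweenness(6) = 8.

8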